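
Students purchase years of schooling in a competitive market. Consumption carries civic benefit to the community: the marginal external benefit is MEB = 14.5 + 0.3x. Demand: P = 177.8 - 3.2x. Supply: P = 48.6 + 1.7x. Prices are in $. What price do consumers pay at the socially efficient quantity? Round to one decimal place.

Social marginal benefit = demand + MEB = 192.3 - 2.9x.
Set SMB = MC: 192.3 - 2.9x = 48.6 + 1.7x → x* = 31.2391.
Consumer price on the demand curve at x*: 177.8 − 3.2×31.2391 = 77.8349.

P = $77.8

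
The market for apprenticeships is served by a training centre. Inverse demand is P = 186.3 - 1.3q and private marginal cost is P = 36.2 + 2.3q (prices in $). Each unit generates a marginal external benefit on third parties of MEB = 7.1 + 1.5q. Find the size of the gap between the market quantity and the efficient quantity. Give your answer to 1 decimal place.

Market equilibrium (private): 36.2 + 2.3q = 186.3 - 1.3q → q_m = 41.6944.
Social marginal cost = private MC − MEB = 29.1 + 0.8q.
Set SMC = demand: 29.1 + 0.8q = 186.3 - 1.3q → q* = 74.8571.
Gap = |41.6944 − 74.8571| = 33.1627.

33.2 units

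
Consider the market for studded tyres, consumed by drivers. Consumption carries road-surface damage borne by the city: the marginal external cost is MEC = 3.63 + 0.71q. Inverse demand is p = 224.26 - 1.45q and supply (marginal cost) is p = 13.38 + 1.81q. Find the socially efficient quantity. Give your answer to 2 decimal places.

q* = 52.20

Social marginal benefit = demand − MEC = 220.63 - 2.16q.
Set SMB = MC: 220.63 - 2.16q = 13.38 + 1.81q → q* = 52.2040.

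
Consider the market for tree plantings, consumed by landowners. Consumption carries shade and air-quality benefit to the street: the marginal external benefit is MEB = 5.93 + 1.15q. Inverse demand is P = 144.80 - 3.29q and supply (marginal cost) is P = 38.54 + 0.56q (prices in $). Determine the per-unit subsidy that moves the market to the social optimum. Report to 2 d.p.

subsidy = $53.71 per unit

Social marginal benefit = demand + MEB = 150.73 - 2.14q.
Set SMB = MC: 150.73 - 2.14q = 38.54 + 0.56q → q* = 41.5519.
The Pigouvian subsidy equals MEB at q*: 5.93 + 1.15×41.5519 = 53.7147.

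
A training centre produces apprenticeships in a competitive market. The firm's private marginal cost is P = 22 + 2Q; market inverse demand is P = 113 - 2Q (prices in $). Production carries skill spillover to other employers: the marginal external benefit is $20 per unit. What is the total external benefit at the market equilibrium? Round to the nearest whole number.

Market equilibrium (private): 22 + 2Q = 113 - 2Q → Q_m = 22.7500.
Total external benefit = MEB × Q_m = 20 × 22.7500 = 455.0000.

$455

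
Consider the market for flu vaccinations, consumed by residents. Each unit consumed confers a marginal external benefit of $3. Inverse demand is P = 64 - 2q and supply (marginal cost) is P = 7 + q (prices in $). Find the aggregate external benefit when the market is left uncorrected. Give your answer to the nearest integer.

$57

Market equilibrium (private): 7 + q = 64 - 2q → q_m = 19.0000.
Total external benefit = MEB × q_m = 3 × 19.0000 = 57.0000.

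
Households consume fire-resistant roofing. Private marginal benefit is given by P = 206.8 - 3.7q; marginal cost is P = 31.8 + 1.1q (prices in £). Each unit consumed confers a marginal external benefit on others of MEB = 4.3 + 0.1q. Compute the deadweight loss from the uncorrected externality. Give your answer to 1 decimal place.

Market equilibrium (private): 31.8 + 1.1q = 206.8 - 3.7q → q_m = 36.4583.
Social marginal benefit = demand + MEB = 211.1 - 3.6q.
Set SMB = MC: 211.1 - 3.6q = 31.8 + 1.1q → q* = 38.1489.
Between q* and q_m the wedge SMB − MC runs linearly from 0 to MEB(q_m), so the loss is a triangle.
DWL = ½ × 1.6906 × 7.9458 = 6.7166.

DWL = £6.7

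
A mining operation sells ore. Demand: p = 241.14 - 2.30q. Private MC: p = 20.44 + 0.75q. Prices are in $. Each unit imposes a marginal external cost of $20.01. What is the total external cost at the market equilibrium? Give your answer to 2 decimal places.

$1447.94

Market equilibrium (private): 20.44 + 0.75q = 241.14 - 2.30q → q_m = 72.3607.
Total external cost = MEC × q_m = 20.01 × 72.3607 = 1447.9376.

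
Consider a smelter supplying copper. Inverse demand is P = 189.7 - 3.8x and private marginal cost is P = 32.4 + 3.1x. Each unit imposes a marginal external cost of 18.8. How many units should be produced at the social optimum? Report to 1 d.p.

x* = 20.1

Social marginal cost = private MC + MEC = 51.2 + 3.1x.
Set SMC = demand: 51.2 + 3.1x = 189.7 - 3.8x → x* = 20.0725.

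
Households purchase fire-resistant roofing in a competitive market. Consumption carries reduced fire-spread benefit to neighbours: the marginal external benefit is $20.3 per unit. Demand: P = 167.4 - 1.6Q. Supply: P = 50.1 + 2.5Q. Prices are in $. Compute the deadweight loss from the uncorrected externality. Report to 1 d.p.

DWL = $50.3

Market equilibrium (private): 50.1 + 2.5Q = 167.4 - 1.6Q → Q_m = 28.6098.
Social marginal benefit = demand + MEB = 187.7 - 1.6Q.
Set SMB = MC: 187.7 - 1.6Q = 50.1 + 2.5Q → Q* = 33.5610.
Height of the DWL triangle at Q_m is SMB(Q_m) − MC(Q_m) = MEB(Q_m) = 20.3000.
DWL = ½ × 4.9512 × 20.3000 = 50.2547.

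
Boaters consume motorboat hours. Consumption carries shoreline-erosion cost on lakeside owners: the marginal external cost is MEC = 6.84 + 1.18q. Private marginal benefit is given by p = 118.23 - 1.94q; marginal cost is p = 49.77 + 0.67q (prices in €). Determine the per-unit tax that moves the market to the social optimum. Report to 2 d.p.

Social marginal benefit = demand − MEC = 111.39 - 3.12q.
Set SMB = MC: 111.39 - 3.12q = 49.77 + 0.67q → q* = 16.2586.
The Pigouvian tax equals MEC at q*: 6.84 + 1.18×16.2586 = 26.0251.

tax = €26.03 per unit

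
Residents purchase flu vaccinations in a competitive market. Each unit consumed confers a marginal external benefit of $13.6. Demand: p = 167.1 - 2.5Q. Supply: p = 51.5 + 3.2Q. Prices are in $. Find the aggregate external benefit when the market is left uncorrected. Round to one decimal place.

$275.8

Market equilibrium (private): 51.5 + 3.2Q = 167.1 - 2.5Q → Q_m = 20.2807.
Total external benefit = MEB × Q_m = 13.6 × 20.2807 = 275.8175.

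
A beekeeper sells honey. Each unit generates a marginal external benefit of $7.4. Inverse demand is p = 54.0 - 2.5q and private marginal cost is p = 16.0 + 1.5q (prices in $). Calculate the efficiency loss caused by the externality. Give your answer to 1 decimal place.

DWL = $6.8

Market equilibrium (private): 16.0 + 1.5q = 54.0 - 2.5q → q_m = 9.5000.
Social marginal cost = private MC − MEB = 8.6 + 1.5q.
Set SMC = demand: 8.6 + 1.5q = 54.0 - 2.5q → q* = 11.3500.
The welfare-loss triangle has base |q_m − q*| and height MEB(q_m) (the vertical gap between SMC and demand is zero at q* and MEB at q_m).
DWL = ½ × 1.8500 × 7.4000 = 6.8450.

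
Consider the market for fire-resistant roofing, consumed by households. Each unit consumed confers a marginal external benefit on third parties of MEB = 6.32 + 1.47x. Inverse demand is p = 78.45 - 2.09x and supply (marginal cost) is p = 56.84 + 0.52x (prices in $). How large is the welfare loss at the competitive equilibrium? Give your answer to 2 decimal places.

Market equilibrium (private): 56.84 + 0.52x = 78.45 - 2.09x → x_m = 8.2797.
Social marginal benefit = demand + MEB = 84.77 - 0.62x.
Set SMB = MC: 84.77 - 0.62x = 56.84 + 0.52x → x* = 24.5000.
Height of the DWL triangle at x_m is SMB(x_m) − MC(x_m) = MEB(x_m) = 18.4911.
DWL = ½ × 16.2203 × 18.4911 = 149.9656.

DWL = $149.97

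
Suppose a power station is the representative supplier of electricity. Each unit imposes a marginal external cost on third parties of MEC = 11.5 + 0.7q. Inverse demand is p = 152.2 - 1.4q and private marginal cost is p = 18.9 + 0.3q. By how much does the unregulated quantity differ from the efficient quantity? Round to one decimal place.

Market equilibrium (private): 18.9 + 0.3q = 152.2 - 1.4q → q_m = 78.4118.
Social marginal cost = private MC + MEC = 30.4 + q.
Set SMC = demand: 30.4 + q = 152.2 - 1.4q → q* = 50.7500.
Gap = |78.4118 − 50.7500| = 27.6618.

27.7 units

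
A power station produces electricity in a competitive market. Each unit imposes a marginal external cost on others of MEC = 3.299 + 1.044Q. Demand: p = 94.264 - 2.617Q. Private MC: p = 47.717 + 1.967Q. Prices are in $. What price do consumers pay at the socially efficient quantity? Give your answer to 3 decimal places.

P = $74.154

Social marginal cost = private MC + MEC = 51.016 + 3.011Q.
Set SMC = demand: 51.016 + 3.011Q = 94.264 - 2.617Q → Q* = 7.6844.
Consumer price on the demand curve at Q*: 94.264 − 2.617×7.6844 = 74.1539.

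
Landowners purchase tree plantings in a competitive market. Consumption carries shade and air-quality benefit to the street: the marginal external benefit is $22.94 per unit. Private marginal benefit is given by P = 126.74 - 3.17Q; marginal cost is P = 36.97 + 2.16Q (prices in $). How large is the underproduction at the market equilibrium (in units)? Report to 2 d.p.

4.30 units

Market equilibrium (private): 36.97 + 2.16Q = 126.74 - 3.17Q → Q_m = 16.8424.
Social marginal benefit = demand + MEB = 149.68 - 3.17Q.
Set SMB = MC: 149.68 - 3.17Q = 36.97 + 2.16Q → Q* = 21.1463.
Gap = |16.8424 − 21.1463| = 4.3039.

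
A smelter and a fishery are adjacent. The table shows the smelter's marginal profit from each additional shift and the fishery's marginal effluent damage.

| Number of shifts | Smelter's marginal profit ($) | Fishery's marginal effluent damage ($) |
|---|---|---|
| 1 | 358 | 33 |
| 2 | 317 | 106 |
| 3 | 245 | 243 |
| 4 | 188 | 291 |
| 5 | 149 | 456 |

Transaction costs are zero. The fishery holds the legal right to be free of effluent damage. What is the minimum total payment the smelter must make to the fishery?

$382

Efficient level: marginal profit ≥ marginal effluent damage through level 3, so k* = 3.
With the fishery holding the right, the smelter must at least compensate total damage at k*: 33 + 106 + 243 = 382.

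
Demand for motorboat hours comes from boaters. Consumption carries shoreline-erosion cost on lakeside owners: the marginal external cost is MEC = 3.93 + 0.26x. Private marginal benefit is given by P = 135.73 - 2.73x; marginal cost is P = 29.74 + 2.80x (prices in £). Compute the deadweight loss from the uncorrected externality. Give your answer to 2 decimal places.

Market equilibrium (private): 29.74 + 2.80x = 135.73 - 2.73x → x_m = 19.1664.
Social marginal benefit = demand − MEC = 131.80 - 2.99x.
Set SMB = MC: 131.80 - 2.99x = 29.74 + 2.80x → x* = 17.6269.
The loss is the area between SMB and MC from x* to x_m; with linear curves that's a triangle of height MEC(x_m).
DWL = ½ × 1.5395 × 8.9133 = 6.8610.

DWL = £6.86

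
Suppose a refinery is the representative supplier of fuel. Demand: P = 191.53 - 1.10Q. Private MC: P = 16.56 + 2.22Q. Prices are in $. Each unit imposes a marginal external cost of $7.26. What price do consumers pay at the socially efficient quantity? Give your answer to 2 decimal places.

P = $135.96

Social marginal cost = private MC + MEC = 23.82 + 2.22Q.
Set SMC = demand: 23.82 + 2.22Q = 191.53 - 1.10Q → Q* = 50.5151.
Consumer price on the demand curve at Q*: 191.53 − 1.10×50.5151 = 135.9634.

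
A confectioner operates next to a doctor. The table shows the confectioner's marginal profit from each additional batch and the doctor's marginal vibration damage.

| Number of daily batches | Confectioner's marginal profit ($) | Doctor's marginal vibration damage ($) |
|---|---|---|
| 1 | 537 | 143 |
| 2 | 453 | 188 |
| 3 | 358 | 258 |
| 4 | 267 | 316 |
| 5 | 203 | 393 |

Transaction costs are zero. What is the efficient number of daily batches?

Bargaining reaches the level where marginal profit last exceeds marginal vibration damage.
That holds through level 3 (358 ≥ 258) but not at 4 (267 < 316).

3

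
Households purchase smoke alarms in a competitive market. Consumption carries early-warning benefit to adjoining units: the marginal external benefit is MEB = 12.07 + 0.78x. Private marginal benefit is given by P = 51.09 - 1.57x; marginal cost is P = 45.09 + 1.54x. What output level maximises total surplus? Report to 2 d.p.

Social marginal benefit = demand + MEB = 63.16 - 0.79x.
Set SMB = MC: 63.16 - 0.79x = 45.09 + 1.54x → x* = 7.7554.

x* = 7.76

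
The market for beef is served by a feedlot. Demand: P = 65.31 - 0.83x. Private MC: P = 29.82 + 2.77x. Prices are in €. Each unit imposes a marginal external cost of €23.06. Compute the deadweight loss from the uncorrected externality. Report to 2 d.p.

Market equilibrium (private): 29.82 + 2.77x = 65.31 - 0.83x → x_m = 9.8583.
Social marginal cost = private MC + MEC = 52.88 + 2.77x.
Set SMC = demand: 52.88 + 2.77x = 65.31 - 0.83x → x* = 3.4528.
The loss is the area between SMC and demand from x* to x_m; with linear curves that's a triangle of height MEC(x_m).
DWL = ½ × 6.4055 × 23.0600 = 73.8554.

DWL = €73.86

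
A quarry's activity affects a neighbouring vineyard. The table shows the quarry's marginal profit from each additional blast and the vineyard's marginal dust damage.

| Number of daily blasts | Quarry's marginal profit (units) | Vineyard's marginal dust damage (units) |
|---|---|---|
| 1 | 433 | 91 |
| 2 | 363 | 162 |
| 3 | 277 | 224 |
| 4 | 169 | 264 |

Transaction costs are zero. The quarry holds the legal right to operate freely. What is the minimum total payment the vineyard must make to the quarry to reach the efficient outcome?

169

Left alone the quarry would choose level 4 (marginal profit stays positive).
Efficient level: k* = 3 (marginal profit ≥ marginal dust damage through 3).
The vineyard must at least cover the quarry's forgone profit from cutting 4→3: 169 = 169.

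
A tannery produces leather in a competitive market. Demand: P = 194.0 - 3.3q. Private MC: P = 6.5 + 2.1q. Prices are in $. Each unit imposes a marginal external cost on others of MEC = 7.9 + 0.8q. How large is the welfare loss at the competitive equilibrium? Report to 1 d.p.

DWL = $102.7

Market equilibrium (private): 6.5 + 2.1q = 194.0 - 3.3q → q_m = 34.7222.
Social marginal cost = private MC + MEC = 14.4 + 2.9q.
Set SMC = demand: 14.4 + 2.9q = 194.0 - 3.3q → q* = 28.9677.
Height of the DWL triangle at q_m is SMC(q_m) − demand(q_m) = MEC(q_m) = 35.6778.
DWL = ½ × 5.7545 × 35.6778 = 102.6540.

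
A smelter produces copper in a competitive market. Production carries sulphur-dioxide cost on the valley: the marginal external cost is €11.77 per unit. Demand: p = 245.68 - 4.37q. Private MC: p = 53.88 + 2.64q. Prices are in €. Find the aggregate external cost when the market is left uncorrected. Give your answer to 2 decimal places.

€322.04

Market equilibrium (private): 53.88 + 2.64q = 245.68 - 4.37q → q_m = 27.3609.
Total external cost = MEC × q_m = 11.77 × 27.3609 = 322.0378.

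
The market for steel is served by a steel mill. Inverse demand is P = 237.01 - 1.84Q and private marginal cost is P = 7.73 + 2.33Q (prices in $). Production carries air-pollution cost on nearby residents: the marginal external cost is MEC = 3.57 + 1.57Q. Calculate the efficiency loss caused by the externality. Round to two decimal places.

DWL = $703.91

Market equilibrium (private): 7.73 + 2.33Q = 237.01 - 1.84Q → Q_m = 54.9832.
Social marginal cost = private MC + MEC = 11.30 + 3.90Q.
Set SMC = demand: 11.30 + 3.90Q = 237.01 - 1.84Q → Q* = 39.3223.
Between Q* and Q_m the wedge SMC − demand runs linearly from 0 to MEC(Q_m), so the loss is a triangle.
DWL = ½ × 15.6609 × 89.8936 = 703.9073.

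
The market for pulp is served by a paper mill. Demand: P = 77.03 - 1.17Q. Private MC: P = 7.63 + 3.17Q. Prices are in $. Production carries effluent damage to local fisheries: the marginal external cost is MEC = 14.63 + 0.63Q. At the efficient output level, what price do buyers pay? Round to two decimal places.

P = $64.14

Social marginal cost = private MC + MEC = 22.26 + 3.80Q.
Set SMC = demand: 22.26 + 3.80Q = 77.03 - 1.17Q → Q* = 11.0201.
Consumer price on the demand curve at Q*: 77.03 − 1.17×11.0201 = 64.1365.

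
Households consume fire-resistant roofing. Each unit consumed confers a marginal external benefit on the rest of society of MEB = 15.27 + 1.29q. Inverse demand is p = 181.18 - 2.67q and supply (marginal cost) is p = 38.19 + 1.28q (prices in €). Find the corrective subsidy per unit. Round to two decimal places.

subsidy = €92.02 per unit

Social marginal benefit = demand + MEB = 196.45 - 1.38q.
Set SMB = MC: 196.45 - 1.38q = 38.19 + 1.28q → q* = 59.4962.
The Pigouvian subsidy equals MEB at q*: 15.27 + 1.29×59.4962 = 92.0201.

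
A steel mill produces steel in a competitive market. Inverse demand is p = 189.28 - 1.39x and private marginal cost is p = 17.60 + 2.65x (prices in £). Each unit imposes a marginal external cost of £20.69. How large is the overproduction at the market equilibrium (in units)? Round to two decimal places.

5.12 units

Market equilibrium (private): 17.60 + 2.65x = 189.28 - 1.39x → x_m = 42.4950.
Social marginal cost = private MC + MEC = 38.29 + 2.65x.
Set SMC = demand: 38.29 + 2.65x = 189.28 - 1.39x → x* = 37.3738.
Gap = |42.4950 − 37.3738| = 5.1212.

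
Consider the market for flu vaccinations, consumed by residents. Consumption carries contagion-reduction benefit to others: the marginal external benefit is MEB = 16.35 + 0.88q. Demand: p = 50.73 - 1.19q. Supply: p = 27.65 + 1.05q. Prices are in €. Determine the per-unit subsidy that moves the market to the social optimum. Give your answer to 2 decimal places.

Social marginal benefit = demand + MEB = 67.08 - 0.31q.
Set SMB = MC: 67.08 - 0.31q = 27.65 + 1.05q → q* = 28.9926.
The Pigouvian subsidy equals MEB at q*: 16.35 + 0.88×28.9926 = 41.8635.

subsidy = €41.86 per unit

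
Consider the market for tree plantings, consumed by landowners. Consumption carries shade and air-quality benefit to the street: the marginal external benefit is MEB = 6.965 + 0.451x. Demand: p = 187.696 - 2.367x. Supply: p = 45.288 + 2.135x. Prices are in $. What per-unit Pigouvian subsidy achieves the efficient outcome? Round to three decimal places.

subsidy = $23.595 per unit

Social marginal benefit = demand + MEB = 194.661 - 1.916x.
Set SMB = MC: 194.661 - 1.916x = 45.288 + 2.135x → x* = 36.8731.
The Pigouvian subsidy equals MEB at x*: 6.965 + 0.451×36.8731 = 23.5948.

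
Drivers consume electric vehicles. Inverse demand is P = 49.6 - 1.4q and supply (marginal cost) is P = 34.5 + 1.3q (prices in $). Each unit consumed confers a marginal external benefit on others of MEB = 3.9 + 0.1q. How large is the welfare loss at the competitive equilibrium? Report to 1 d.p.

Market equilibrium (private): 34.5 + 1.3q = 49.6 - 1.4q → q_m = 5.5926.
Social marginal benefit = demand + MEB = 53.5 - 1.3q.
Set SMB = MC: 53.5 - 1.3q = 34.5 + 1.3q → q* = 7.3077.
Height of the DWL triangle at q_m is SMB(q_m) − MC(q_m) = MEB(q_m) = 4.4593.
DWL = ½ × 1.7151 × 4.4593 = 3.8241.

DWL = $3.8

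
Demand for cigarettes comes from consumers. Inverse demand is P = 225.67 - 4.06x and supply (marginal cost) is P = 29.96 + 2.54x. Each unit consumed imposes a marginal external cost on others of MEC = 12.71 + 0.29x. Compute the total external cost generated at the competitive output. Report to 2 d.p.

Market equilibrium (private): 29.96 + 2.54x = 225.67 - 4.06x → x_m = 29.6530.
Total external cost = ∫₀^{x_m} (12.71 + 0.29x) dx = 12.71×29.6530 + ½×0.29×29.6530² = 504.3882.

504.39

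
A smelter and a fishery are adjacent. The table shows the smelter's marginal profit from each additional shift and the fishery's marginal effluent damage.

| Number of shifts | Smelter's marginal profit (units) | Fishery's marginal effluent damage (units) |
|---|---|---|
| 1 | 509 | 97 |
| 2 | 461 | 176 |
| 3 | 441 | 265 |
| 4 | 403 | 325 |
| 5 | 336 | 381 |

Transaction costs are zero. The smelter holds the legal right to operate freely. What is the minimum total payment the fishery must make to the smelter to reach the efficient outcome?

336

Left alone the smelter would choose level 5 (marginal profit stays positive).
Efficient level: k* = 4 (marginal profit ≥ marginal effluent damage through 4).
The fishery must at least cover the smelter's forgone profit from cutting 5→4: 336 = 336.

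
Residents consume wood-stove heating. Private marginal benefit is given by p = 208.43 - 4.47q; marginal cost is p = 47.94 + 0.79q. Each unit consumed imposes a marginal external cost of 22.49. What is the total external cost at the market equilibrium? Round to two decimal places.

Market equilibrium (private): 47.94 + 0.79q = 208.43 - 4.47q → q_m = 30.5114.
Total external cost = MEC × q_m = 22.49 × 30.5114 = 686.2014.

686.20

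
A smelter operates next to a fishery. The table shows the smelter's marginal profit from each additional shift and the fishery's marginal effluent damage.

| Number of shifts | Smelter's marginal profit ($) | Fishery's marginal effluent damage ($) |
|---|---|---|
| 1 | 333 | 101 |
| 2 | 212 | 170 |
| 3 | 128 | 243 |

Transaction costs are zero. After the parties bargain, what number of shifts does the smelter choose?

Bargaining reaches the level where marginal profit last exceeds marginal effluent damage.
That holds through level 2 (212 ≥ 170) but not at 3 (128 < 243).

2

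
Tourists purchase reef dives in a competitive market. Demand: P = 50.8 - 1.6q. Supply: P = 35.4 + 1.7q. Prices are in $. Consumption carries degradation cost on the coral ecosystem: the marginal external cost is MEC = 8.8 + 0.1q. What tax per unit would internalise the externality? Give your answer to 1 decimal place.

Social marginal benefit = demand − MEC = 42.0 - 1.7q.
Set SMB = MC: 42.0 - 1.7q = 35.4 + 1.7q → q* = 1.9412.
The Pigouvian tax equals MEC at q*: 8.8 + 0.1×1.9412 = 8.9941.

tax = $9.0 per unit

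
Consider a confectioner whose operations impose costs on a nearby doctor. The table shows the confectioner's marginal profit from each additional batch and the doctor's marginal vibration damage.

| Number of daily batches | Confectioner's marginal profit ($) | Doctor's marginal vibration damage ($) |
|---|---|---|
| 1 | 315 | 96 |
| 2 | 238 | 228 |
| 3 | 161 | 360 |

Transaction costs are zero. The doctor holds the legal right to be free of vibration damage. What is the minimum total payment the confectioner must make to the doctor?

$324

Efficient level: marginal profit ≥ marginal vibration damage through level 2, so k* = 2.
With the doctor holding the right, the confectioner must at least compensate total damage at k*: 96 + 228 = 324.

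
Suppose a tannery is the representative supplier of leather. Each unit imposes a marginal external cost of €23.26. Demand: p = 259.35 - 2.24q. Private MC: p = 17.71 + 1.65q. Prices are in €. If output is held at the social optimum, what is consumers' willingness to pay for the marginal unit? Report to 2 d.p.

P = €133.60

Social marginal cost = private MC + MEC = 40.97 + 1.65q.
Set SMC = demand: 40.97 + 1.65q = 259.35 - 2.24q → q* = 56.1388.
Consumer price on the demand curve at q*: 259.35 − 2.24×56.1388 = 133.5991.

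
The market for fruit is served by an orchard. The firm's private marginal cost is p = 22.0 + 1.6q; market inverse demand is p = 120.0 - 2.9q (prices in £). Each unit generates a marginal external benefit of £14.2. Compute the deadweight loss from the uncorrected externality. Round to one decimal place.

DWL = £22.4

Market equilibrium (private): 22.0 + 1.6q = 120.0 - 2.9q → q_m = 21.7778.
Social marginal cost = private MC − MEB = 7.8 + 1.6q.
Set SMC = demand: 7.8 + 1.6q = 120.0 - 2.9q → q* = 24.9333.
Height of the DWL triangle at q_m is demand(q_m) − SMC(q_m) = MEB(q_m) = 14.2000.
DWL = ½ × 3.1555 × 14.2000 = 22.4041.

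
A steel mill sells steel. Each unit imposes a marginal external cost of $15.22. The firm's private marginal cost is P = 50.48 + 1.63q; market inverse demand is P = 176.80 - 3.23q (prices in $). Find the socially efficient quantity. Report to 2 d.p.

Social marginal cost = private MC + MEC = 65.70 + 1.63q.
Set SMC = demand: 65.70 + 1.63q = 176.80 - 3.23q → q* = 22.8601.

q* = 22.86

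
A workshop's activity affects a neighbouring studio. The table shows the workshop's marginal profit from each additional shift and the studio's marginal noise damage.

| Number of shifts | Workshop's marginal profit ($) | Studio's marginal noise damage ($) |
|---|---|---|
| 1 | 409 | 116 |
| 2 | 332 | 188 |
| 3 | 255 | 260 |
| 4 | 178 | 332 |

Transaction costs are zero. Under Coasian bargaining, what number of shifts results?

2

Bargaining reaches the level where marginal profit last exceeds marginal noise damage.
That holds through level 2 (332 ≥ 188) but not at 3 (255 < 260).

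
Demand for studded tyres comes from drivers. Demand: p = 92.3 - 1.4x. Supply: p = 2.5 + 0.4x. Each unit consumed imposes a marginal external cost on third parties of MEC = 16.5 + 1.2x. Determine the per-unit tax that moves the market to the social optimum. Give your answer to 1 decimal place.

tax = 45.8 per unit

Social marginal benefit = demand − MEC = 75.8 - 2.6x.
Set SMB = MC: 75.8 - 2.6x = 2.5 + 0.4x → x* = 24.4333.
The Pigouvian tax equals MEC at x*: 16.5 + 1.2×24.4333 = 45.8200.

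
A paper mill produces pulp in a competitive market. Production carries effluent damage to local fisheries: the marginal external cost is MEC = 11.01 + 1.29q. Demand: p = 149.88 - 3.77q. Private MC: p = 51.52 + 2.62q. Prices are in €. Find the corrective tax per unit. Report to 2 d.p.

tax = €25.68 per unit

Social marginal cost = private MC + MEC = 62.53 + 3.91q.
Set SMC = demand: 62.53 + 3.91q = 149.88 - 3.77q → q* = 11.3737.
The Pigouvian tax equals MEC at q*: 11.01 + 1.29×11.3737 = 25.6821.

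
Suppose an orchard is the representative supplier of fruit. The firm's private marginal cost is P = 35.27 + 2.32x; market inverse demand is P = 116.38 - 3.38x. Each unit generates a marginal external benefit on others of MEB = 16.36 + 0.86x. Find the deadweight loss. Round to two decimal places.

DWL = 84.49

Market equilibrium (private): 35.27 + 2.32x = 116.38 - 3.38x → x_m = 14.2298.
Social marginal cost = private MC − MEB = 18.91 + 1.46x.
Set SMC = demand: 18.91 + 1.46x = 116.38 - 3.38x → x* = 20.1384.
Between x* and x_m the wedge demand − SMC runs linearly from 0 to MEB(x_m), so the loss is a triangle.
DWL = ½ × 5.9086 × 28.5976 = 84.4859.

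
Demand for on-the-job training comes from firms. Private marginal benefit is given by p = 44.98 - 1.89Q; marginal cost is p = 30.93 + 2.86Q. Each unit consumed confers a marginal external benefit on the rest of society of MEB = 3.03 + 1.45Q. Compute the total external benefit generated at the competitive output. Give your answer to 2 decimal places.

Market equilibrium (private): 30.93 + 2.86Q = 44.98 - 1.89Q → Q_m = 2.9579.
Total external benefit = ∫₀^{Q_m} (3.03 + 1.45Q) dQ = 3.03×2.9579 + ½×1.45×2.9579² = 15.3056.

15.31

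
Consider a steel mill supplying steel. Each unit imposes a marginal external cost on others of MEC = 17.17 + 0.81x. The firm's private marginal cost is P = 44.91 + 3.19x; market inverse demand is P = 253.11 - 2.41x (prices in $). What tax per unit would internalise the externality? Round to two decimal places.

tax = $41.31 per unit

Social marginal cost = private MC + MEC = 62.08 + 4.00x.
Set SMC = demand: 62.08 + 4.00x = 253.11 - 2.41x → x* = 29.8019.
The Pigouvian tax equals MEC at x*: 17.17 + 0.81×29.8019 = 41.3095.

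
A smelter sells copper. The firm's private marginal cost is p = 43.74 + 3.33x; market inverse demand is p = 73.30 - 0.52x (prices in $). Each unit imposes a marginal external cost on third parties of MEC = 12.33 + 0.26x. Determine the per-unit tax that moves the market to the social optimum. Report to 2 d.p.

Social marginal cost = private MC + MEC = 56.07 + 3.59x.
Set SMC = demand: 56.07 + 3.59x = 73.30 - 0.52x → x* = 4.1922.
The Pigouvian tax equals MEC at x*: 12.33 + 0.26×4.1922 = 13.4200.

tax = $13.42 per unit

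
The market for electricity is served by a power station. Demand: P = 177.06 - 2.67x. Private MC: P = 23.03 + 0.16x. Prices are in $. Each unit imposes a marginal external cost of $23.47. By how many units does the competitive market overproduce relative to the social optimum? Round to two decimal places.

Market equilibrium (private): 23.03 + 0.16x = 177.06 - 2.67x → x_m = 54.4276.
Social marginal cost = private MC + MEC = 46.50 + 0.16x.
Set SMC = demand: 46.50 + 0.16x = 177.06 - 2.67x → x* = 46.1343.
Gap = |54.4276 − 46.1343| = 8.2933.

8.29 units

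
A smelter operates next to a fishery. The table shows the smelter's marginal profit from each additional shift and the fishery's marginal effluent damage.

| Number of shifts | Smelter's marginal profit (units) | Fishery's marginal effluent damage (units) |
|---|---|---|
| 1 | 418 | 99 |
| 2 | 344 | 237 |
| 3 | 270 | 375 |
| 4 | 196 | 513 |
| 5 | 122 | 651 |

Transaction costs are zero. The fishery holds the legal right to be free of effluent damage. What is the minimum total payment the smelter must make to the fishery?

Efficient level: marginal profit ≥ marginal effluent damage through level 2, so k* = 2.
With the fishery holding the right, the smelter must at least compensate total damage at k*: 99 + 237 = 336.

336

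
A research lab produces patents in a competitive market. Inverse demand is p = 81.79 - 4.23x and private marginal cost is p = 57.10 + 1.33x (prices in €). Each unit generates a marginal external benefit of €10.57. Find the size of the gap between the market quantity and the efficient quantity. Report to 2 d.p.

1.90 units

Market equilibrium (private): 57.10 + 1.33x = 81.79 - 4.23x → x_m = 4.4406.
Social marginal cost = private MC − MEB = 46.53 + 1.33x.
Set SMC = demand: 46.53 + 1.33x = 81.79 - 4.23x → x* = 6.3417.
Gap = |4.4406 − 6.3417| = 1.9011.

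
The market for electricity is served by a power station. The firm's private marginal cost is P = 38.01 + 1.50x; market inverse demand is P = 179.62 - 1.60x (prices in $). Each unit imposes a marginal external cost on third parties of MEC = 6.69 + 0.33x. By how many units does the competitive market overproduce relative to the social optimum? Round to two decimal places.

6.35 units

Market equilibrium (private): 38.01 + 1.50x = 179.62 - 1.60x → x_m = 45.6806.
Social marginal cost = private MC + MEC = 44.70 + 1.83x.
Set SMC = demand: 44.70 + 1.83x = 179.62 - 1.60x → x* = 39.3353.
Gap = |45.6806 − 39.3353| = 6.3453.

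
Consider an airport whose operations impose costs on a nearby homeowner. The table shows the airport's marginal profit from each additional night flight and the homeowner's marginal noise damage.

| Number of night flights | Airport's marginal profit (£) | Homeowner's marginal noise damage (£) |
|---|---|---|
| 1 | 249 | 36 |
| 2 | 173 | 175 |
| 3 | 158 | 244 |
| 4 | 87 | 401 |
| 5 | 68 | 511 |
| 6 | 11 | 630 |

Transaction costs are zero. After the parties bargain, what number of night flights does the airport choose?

1

Bargaining reaches the level where marginal profit last exceeds marginal noise damage.
That holds through level 1 (249 ≥ 36) but not at 2 (173 < 175).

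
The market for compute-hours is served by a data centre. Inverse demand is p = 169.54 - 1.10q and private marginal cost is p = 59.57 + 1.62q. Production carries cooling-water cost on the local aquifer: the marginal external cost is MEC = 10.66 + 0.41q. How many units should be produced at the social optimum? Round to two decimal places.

q* = 31.73

Social marginal cost = private MC + MEC = 70.23 + 2.03q.
Set SMC = demand: 70.23 + 2.03q = 169.54 - 1.10q → q* = 31.7284.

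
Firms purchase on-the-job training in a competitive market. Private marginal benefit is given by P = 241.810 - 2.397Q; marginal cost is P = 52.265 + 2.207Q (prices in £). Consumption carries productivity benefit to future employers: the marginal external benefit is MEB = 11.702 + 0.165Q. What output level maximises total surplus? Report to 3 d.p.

Q* = 45.336

Social marginal benefit = demand + MEB = 253.512 - 2.232Q.
Set SMB = MC: 253.512 - 2.232Q = 52.265 + 2.207Q → Q* = 45.3361.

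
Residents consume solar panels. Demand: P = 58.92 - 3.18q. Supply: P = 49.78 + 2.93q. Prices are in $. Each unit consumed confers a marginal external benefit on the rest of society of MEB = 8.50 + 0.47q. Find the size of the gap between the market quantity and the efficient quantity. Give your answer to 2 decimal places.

Market equilibrium (private): 49.78 + 2.93q = 58.92 - 3.18q → q_m = 1.4959.
Social marginal benefit = demand + MEB = 67.42 - 2.71q.
Set SMB = MC: 67.42 - 2.71q = 49.78 + 2.93q → q* = 3.1277.
Gap = |1.4959 − 3.1277| = 1.6318.

1.63 units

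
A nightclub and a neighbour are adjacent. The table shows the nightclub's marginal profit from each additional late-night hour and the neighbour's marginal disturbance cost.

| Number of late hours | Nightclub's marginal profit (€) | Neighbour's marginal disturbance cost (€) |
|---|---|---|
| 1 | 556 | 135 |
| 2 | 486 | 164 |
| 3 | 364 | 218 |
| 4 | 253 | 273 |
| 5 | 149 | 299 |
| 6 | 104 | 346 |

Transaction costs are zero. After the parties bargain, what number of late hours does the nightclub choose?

Bargaining reaches the level where marginal profit last exceeds marginal disturbance cost.
That holds through level 3 (364 ≥ 218) but not at 4 (253 < 273).

3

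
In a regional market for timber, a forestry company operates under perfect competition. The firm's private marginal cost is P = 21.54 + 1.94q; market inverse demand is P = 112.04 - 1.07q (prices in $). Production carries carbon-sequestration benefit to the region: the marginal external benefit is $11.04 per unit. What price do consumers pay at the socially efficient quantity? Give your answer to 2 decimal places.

Social marginal cost = private MC − MEB = 10.50 + 1.94q.
Set SMC = demand: 10.50 + 1.94q = 112.04 - 1.07q → q* = 33.7342.
Consumer price on the demand curve at q*: 112.04 − 1.07×33.7342 = 75.9444.

P = $75.94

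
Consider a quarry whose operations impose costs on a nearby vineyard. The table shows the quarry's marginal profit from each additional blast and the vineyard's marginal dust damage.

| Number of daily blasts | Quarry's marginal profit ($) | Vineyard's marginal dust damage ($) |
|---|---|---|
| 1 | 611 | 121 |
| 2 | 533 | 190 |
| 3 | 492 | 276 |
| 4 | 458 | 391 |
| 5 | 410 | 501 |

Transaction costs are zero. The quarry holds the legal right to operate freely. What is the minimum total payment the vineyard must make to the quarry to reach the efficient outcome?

$410

Left alone the quarry would choose level 5 (marginal profit stays positive).
Efficient level: k* = 4 (marginal profit ≥ marginal dust damage through 4).
The vineyard must at least cover the quarry's forgone profit from cutting 5→4: 410 = 410.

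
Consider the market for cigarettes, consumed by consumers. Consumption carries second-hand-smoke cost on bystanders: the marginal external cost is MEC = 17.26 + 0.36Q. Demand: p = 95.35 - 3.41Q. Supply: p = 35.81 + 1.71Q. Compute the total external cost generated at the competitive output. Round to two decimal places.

225.06

Market equilibrium (private): 35.81 + 1.71Q = 95.35 - 3.41Q → Q_m = 11.6289.
Total external cost = ∫₀^{Q_m} (17.26 + 0.36Q) dQ = 17.26×11.6289 + ½×0.36×11.6289² = 225.0565.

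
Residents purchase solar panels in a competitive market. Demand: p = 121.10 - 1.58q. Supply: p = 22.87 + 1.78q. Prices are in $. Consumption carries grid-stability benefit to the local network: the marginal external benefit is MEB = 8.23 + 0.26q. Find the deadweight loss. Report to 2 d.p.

Market equilibrium (private): 22.87 + 1.78q = 121.10 - 1.58q → q_m = 29.2351.
Social marginal benefit = demand + MEB = 129.33 - 1.32q.
Set SMB = MC: 129.33 - 1.32q = 22.87 + 1.78q → q* = 34.3419.
Between q* and q_m the wedge SMB − MC runs linearly from 0 to MEB(q_m), so the loss is a triangle.
DWL = ½ × 5.1068 × 15.8311 = 40.4231.

DWL = $40.42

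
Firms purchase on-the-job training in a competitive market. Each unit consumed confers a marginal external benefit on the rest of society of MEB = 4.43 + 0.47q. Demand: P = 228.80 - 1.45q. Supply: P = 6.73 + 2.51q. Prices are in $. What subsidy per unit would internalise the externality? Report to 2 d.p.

Social marginal benefit = demand + MEB = 233.23 - 0.98q.
Set SMB = MC: 233.23 - 0.98q = 6.73 + 2.51q → q* = 64.8997.
The Pigouvian subsidy equals MEB at q*: 4.43 + 0.47×64.8997 = 34.9329.

subsidy = $34.93 per unit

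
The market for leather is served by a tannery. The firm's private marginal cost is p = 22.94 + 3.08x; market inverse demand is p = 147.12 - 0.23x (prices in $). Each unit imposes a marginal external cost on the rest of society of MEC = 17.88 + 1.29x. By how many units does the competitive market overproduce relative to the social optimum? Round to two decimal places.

14.41 units

Market equilibrium (private): 22.94 + 3.08x = 147.12 - 0.23x → x_m = 37.5166.
Social marginal cost = private MC + MEC = 40.82 + 4.37x.
Set SMC = demand: 40.82 + 4.37x = 147.12 - 0.23x → x* = 23.1087.
Gap = |37.5166 − 23.1087| = 14.4079.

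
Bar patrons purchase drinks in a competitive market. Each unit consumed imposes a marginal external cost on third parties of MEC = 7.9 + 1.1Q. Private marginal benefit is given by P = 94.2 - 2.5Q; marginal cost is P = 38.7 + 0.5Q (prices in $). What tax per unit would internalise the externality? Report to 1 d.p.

Social marginal benefit = demand − MEC = 86.3 - 3.6Q.
Set SMB = MC: 86.3 - 3.6Q = 38.7 + 0.5Q → Q* = 11.6098.
The Pigouvian tax equals MEC at Q*: 7.9 + 1.1×11.6098 = 20.6708.

tax = $20.7 per unit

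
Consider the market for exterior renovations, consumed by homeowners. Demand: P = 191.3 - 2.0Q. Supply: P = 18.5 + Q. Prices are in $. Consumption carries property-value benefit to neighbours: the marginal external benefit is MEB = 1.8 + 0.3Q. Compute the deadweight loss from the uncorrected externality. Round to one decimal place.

Market equilibrium (private): 18.5 + Q = 191.3 - 2.0Q → Q_m = 57.6000.
Social marginal benefit = demand + MEB = 193.1 - 1.7Q.
Set SMB = MC: 193.1 - 1.7Q = 18.5 + Q → Q* = 64.6667.
The welfare-loss triangle has base |Q_m − Q*| and height MEB(Q_m) (the vertical gap between SMB and MC is zero at Q* and MEB at Q_m).
DWL = ½ × 7.0667 × 19.0800 = 67.4163.

DWL = $67.4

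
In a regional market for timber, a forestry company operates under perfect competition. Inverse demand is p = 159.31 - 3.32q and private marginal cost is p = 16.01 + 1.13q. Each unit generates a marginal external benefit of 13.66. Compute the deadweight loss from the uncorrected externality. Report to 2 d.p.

Market equilibrium (private): 16.01 + 1.13q = 159.31 - 3.32q → q_m = 32.2022.
Social marginal cost = private MC − MEB = 2.35 + 1.13q.
Set SMC = demand: 2.35 + 1.13q = 159.31 - 3.32q → q* = 35.2719.
Height of the DWL triangle at q_m is demand(q_m) − SMC(q_m) = MEB(q_m) = 13.6600.
DWL = ½ × 3.0697 × 13.6600 = 20.9661.

DWL = 20.97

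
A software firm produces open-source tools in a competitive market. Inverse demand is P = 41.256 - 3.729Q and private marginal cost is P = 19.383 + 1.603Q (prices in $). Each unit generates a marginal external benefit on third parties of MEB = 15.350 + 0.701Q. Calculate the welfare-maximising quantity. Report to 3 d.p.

Social marginal cost = private MC − MEB = 4.033 + 0.902Q.
Set SMC = demand: 4.033 + 0.902Q = 41.256 - 3.729Q → Q* = 8.0378.

Q* = 8.038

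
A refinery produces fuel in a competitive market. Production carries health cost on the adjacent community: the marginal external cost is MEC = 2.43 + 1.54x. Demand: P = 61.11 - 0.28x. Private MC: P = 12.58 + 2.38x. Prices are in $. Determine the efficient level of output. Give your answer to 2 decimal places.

x* = 10.98

Social marginal cost = private MC + MEC = 15.01 + 3.92x.
Set SMC = demand: 15.01 + 3.92x = 61.11 - 0.28x → x* = 10.9762.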